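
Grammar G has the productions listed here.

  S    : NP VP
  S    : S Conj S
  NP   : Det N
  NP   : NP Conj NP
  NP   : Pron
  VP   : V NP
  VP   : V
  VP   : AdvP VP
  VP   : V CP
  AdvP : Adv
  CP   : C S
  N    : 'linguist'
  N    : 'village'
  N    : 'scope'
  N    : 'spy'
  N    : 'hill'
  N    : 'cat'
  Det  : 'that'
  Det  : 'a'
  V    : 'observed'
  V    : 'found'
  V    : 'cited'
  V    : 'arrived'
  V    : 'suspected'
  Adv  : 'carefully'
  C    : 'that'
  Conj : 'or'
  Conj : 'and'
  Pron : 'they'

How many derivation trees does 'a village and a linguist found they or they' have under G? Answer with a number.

[S [NP [NP [Det a] [N village]] [Conj and] [NP [Det a] [N linguist]]] [VP [V found] [NP [NP [Pron they]] [Conj or] [NP [Pron they]]]]]
No rule offers an alternative attachment or grouping for any span, so this is the only derivation.

1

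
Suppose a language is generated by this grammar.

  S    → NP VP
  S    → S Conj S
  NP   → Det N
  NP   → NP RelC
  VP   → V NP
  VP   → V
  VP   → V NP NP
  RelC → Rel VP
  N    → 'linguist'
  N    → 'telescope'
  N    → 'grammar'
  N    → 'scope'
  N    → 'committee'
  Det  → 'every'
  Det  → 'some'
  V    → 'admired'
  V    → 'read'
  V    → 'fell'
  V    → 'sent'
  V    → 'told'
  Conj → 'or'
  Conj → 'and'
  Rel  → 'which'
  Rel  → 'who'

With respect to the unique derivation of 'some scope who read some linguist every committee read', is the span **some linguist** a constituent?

Yes

[S [NP [NP [Det some] [N scope]] [RelC [Rel who] [VP [V read] [NP [Det some] [N linguist]] [NP [Det every] [N committee]]]]] [VP [V read]]]
The words 'some linguist' are exhaustively dominated by a single NP node (built by NP → Det N), so they form a constituent.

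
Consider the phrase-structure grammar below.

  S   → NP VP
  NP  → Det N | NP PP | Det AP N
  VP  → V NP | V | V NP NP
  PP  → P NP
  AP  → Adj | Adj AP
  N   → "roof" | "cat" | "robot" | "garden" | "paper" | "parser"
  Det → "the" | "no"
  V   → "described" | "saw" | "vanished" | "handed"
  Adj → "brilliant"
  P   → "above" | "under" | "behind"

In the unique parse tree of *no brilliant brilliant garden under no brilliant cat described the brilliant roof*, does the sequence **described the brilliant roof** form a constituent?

[S [NP [NP [Det no] [AP [Adj brilliant] [AP [Adj brilliant]]] [N garden]] [PP [P under] [NP [Det no] [AP [Adj brilliant]] [N cat]]]] [VP [V described] [NP [Det the] [AP [Adj brilliant]] [N roof]]]]
The words 'described the brilliant roof' are exhaustively dominated by a single VP node (built by VP → V NP), so they form a constituent.

Yes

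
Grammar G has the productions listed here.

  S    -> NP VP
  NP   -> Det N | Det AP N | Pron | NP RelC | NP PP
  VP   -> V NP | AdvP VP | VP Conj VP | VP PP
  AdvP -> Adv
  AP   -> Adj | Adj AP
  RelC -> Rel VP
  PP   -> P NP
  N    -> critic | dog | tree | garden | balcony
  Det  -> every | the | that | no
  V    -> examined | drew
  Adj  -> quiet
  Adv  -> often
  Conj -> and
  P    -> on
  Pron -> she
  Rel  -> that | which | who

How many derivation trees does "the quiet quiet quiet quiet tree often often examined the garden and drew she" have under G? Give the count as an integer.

Two of the 3 distinct bracketings:
[S [NP [Det the] [AP [Adj quiet] [AP [Adj quiet] [AP [Adj quiet] [AP [Adj quiet]]]]] [N tree]] [VP [AdvP [Adv often]] [VP [AdvP [Adv often]] [VP [VP [V examined] [NP [Det the] [N garden]]] [Conj and] [VP [V drew] [NP [Pron she]]]]]]]
[S [NP [Det the] [AP [Adj quiet] [AP [Adj quiet] [AP [Adj quiet] [AP [Adj quiet]]]]] [N tree]] [VP [AdvP [Adv often]] [VP [VP [AdvP [Adv often]] [VP [V examined] [NP [Det the] [N garden]]]] [Conj and] [VP [V drew] [NP [Pron she]]]]]]
The trees differ in how a recursive rule is bracketed over the same span.

3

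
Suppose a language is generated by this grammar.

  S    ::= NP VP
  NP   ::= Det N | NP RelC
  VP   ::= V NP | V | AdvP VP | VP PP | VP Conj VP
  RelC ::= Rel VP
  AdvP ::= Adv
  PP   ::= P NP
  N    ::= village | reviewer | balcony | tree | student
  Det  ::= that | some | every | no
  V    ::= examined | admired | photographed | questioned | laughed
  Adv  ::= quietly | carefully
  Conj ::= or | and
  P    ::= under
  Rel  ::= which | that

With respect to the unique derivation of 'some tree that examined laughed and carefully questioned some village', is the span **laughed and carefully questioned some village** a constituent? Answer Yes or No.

Yes

[S [NP [NP [Det some] [N tree]] [RelC [Rel that] [VP [V examined]]]] [VP [VP [V laughed]] [Conj and] [VP [AdvP [Adv carefully]] [VP [V questioned] [NP [Det some] [N village]]]]]]
The words 'laughed and carefully questioned some village' are exhaustively dominated by a single VP node (built by VP → VP Conj VP), so they form a constituent.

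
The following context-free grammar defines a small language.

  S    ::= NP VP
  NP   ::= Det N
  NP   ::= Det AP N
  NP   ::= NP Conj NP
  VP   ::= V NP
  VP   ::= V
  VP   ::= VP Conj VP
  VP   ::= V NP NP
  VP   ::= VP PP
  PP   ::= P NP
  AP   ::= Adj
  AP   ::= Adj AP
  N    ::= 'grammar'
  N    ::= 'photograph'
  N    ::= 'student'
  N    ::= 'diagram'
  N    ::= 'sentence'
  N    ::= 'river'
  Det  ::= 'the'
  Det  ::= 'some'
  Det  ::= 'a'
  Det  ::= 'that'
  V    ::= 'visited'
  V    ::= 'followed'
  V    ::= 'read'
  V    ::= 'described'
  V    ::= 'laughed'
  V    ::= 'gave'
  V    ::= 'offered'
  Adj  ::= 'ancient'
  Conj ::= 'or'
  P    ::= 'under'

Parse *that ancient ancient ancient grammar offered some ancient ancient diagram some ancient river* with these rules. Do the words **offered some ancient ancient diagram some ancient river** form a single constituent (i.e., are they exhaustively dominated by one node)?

[S [NP [Det that] [AP [Adj ancient] [AP [Adj ancient] [AP [Adj ancient]]]] [N grammar]] [VP [V offered] [NP [Det some] [AP [Adj ancient] [AP [Adj ancient]]] [N diagram]] [NP [Det some] [AP [Adj ancient]] [N river]]]]
The words 'offered some ancient ancient diagram some ancient river' are exhaustively dominated by a single VP node (built by VP → V NP NP), so they form a constituent.

Yes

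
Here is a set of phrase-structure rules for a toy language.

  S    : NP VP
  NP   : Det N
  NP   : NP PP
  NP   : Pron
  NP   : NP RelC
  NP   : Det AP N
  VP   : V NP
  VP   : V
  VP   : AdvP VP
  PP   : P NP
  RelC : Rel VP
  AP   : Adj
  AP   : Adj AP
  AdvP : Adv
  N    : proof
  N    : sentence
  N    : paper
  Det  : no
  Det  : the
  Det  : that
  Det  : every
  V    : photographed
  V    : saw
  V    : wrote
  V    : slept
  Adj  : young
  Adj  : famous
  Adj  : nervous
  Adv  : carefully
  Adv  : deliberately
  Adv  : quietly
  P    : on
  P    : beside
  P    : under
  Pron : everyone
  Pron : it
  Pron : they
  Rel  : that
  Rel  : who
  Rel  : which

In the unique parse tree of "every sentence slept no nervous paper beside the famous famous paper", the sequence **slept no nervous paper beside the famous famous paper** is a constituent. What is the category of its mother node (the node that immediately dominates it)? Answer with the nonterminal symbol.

S

S
  NP
    Det: every
    N: sentence
  VP
    V: slept
    NP
      NP
        Det: no
        AP
          Adj: nervous
        N: paper
      PP
        P: beside
        NP
          Det: the
          AP
            Adj: famous
            AP
              Adj: famous
          N: paper
The span 'slept no nervous paper beside the famous famous paper' is the VP node built by VP → V NP.
Its mother is the S built by S → NP VP.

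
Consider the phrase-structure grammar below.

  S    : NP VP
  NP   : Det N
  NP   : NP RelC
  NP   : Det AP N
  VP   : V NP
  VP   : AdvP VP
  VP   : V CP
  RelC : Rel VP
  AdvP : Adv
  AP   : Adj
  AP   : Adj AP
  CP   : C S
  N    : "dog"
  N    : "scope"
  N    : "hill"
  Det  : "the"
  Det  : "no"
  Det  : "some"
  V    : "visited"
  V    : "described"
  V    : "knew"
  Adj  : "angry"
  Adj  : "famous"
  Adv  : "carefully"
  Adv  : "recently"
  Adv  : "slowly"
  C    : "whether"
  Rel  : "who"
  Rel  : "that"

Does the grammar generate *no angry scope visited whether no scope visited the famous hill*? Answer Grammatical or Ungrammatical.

Grammatical

S
  NP
    Det: no
    AP
      Adj: angry
    N: scope
  VP
    V: visited
    CP
      C: whether
      S
        NP
          Det: no
          N: scope
        VP
          V: visited
          NP
            Det: the
            AP
              Adj: famous
            N: hill
Each bracket corresponds to one application of a listed rule, so the string is derivable from S.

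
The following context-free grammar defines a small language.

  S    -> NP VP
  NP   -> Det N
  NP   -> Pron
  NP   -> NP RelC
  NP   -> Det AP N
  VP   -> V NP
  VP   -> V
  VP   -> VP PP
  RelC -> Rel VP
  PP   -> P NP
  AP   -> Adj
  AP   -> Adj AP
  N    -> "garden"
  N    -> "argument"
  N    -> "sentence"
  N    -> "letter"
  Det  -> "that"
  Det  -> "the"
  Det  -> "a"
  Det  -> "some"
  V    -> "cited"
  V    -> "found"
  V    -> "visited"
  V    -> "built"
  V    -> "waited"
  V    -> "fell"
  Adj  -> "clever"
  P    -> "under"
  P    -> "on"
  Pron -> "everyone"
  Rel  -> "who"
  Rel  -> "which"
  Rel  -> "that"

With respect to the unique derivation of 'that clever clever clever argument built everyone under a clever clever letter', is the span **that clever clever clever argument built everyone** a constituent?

[S [NP [Det that] [AP [Adj clever] [AP [Adj clever] [AP [Adj clever]]]] [N argument]] [VP [VP [V built] [NP [Pron everyone]]] [PP [P under] [NP [Det a] [AP [Adj clever] [AP [Adj clever]]] [N letter]]]]]
The smallest constituent containing 'that clever clever clever argument built everyone' is the S spanning 'that clever clever clever argument built everyone under a clever clever letter'; no single node in the tree dominates exactly the given words.

No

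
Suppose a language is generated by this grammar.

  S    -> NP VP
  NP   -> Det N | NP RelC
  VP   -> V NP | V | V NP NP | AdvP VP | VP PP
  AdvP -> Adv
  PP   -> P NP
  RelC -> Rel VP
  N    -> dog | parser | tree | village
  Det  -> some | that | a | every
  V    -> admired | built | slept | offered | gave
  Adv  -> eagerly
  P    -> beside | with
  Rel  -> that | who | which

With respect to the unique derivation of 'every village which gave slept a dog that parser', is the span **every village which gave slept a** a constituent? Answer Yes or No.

No

[S [NP [NP [Det every] [N village]] [RelC [Rel which] [VP [V gave]]]] [VP [V slept] [NP [Det a] [N dog]] [NP [Det that] [N parser]]]]
The smallest constituent containing 'every village which gave slept a' is the S spanning 'every village which gave slept a dog that parser'; no single node in the tree dominates exactly the given words.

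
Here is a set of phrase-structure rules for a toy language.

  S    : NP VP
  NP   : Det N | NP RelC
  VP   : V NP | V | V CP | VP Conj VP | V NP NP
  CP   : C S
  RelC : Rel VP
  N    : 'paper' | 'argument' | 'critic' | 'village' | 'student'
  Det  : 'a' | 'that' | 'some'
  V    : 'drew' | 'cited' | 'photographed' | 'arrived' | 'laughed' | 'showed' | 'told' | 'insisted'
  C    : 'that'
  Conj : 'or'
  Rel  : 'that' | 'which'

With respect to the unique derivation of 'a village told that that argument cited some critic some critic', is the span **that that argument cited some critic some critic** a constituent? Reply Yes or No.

Yes

[S [NP [Det a] [N village]] [VP [V told] [CP [C that] [S [NP [Det that] [N argument]] [VP [V cited] [NP [Det some] [N critic]] [NP [Det some] [N critic]]]]]]]
The words 'that that argument cited some critic some critic' are exhaustively dominated by a single CP node (built by CP → C S), so they form a constituent.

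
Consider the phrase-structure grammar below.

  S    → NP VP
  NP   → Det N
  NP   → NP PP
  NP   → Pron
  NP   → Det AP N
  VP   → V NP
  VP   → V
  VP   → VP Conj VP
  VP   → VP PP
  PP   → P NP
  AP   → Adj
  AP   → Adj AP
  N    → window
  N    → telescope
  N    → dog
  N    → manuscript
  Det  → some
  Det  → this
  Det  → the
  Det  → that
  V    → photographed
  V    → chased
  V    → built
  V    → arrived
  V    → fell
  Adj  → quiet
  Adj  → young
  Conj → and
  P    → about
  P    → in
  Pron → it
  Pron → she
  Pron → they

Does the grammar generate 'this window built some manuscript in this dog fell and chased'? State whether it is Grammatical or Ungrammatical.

Ungrammatical

For S → NP VP, the only prefix that parses as NP is 'this window', but the remainder 'built some manuscript in this dog fell and chased' is not a VP under these rules.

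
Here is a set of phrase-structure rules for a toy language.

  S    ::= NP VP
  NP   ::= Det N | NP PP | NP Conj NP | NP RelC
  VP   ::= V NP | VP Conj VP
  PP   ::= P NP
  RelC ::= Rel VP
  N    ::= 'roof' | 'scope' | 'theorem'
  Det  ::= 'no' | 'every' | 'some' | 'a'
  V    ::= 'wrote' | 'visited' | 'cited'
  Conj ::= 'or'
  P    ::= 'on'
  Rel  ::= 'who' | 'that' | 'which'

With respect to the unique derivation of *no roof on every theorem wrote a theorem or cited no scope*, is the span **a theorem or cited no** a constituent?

No

[S [NP [NP [Det no] [N roof]] [PP [P on] [NP [Det every] [N theorem]]]] [VP [VP [V wrote] [NP [Det a] [N theorem]]] [Conj or] [VP [V cited] [NP [Det no] [N scope]]]]]
The smallest constituent containing 'a theorem or cited no' is the VP spanning 'wrote a theorem or cited no scope'; no single node in the tree dominates exactly the given words.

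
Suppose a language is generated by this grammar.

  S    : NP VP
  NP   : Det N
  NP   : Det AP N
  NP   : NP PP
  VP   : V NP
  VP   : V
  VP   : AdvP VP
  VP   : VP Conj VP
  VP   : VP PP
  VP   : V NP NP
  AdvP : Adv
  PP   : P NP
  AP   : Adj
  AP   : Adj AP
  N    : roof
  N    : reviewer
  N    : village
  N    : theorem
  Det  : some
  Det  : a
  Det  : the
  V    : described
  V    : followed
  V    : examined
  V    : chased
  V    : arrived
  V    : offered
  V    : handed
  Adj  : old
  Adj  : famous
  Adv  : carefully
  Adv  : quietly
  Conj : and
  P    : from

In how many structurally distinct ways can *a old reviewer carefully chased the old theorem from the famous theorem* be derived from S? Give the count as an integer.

3

Two of the 3 distinct bracketings:
[S [NP [Det a] [AP [Adj old]] [N reviewer]] [VP [AdvP [Adv carefully]] [VP [V chased] [NP [NP [Det the] [AP [Adj old]] [N theorem]] [PP [P from] [NP [Det the] [AP [Adj famous]] [N theorem]]]]]]]
[S [NP [Det a] [AP [Adj old]] [N reviewer]] [VP [AdvP [Adv carefully]] [VP [VP [V chased] [NP [Det the] [AP [Adj old]] [N theorem]]] [PP [P from] [NP [Det the] [AP [Adj famous]] [N theorem]]]]]]
The difference turns on whether NP → NP PP is used at the relevant span, versus an alternative expansion of NP.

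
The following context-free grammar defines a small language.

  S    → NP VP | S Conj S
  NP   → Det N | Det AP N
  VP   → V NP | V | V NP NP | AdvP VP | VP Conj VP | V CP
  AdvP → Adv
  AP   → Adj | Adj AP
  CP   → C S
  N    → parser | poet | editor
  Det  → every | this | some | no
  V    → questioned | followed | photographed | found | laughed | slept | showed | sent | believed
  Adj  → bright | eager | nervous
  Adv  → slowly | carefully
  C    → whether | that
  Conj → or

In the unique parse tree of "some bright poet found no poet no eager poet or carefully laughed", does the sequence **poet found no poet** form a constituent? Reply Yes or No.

[S [NP [Det some] [AP [Adj bright]] [N poet]] [VP [VP [V found] [NP [Det no] [N poet]] [NP [Det no] [AP [Adj eager]] [N poet]]] [Conj or] [VP [AdvP [Adv carefully]] [VP [V laughed]]]]]
The smallest constituent containing 'poet found no poet' is the S spanning 'some bright poet found no poet no eager poet or carefully laughed'; no single node in the tree dominates exactly the given words.

No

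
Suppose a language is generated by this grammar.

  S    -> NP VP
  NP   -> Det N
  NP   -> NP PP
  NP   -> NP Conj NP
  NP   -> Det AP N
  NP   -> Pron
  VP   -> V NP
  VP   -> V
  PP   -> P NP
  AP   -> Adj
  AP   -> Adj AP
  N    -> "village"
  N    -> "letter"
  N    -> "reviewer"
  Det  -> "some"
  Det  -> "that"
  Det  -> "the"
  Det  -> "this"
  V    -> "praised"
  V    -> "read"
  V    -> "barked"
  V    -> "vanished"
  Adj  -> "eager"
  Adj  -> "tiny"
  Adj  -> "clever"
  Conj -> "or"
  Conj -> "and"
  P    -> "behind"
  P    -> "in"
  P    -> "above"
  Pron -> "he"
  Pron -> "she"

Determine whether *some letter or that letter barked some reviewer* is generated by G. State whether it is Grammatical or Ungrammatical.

[S [NP [NP [Det some] [N letter]] [Conj or] [NP [Det that] [N letter]]] [VP [V barked] [NP [Det some] [N reviewer]]]]
The bracketing above is licensed at every node by one of the given productions, with S at the root.

Grammatical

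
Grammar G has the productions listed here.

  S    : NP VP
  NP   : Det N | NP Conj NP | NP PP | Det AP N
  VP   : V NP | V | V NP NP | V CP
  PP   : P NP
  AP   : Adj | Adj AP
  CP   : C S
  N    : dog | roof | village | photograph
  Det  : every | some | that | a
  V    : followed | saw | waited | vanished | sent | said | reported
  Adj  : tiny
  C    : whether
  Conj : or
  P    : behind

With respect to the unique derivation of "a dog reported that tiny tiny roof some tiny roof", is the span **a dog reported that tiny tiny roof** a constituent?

[S [NP [Det a] [N dog]] [VP [V reported] [NP [Det that] [AP [Adj tiny] [AP [Adj tiny]]] [N roof]] [NP [Det some] [AP [Adj tiny]] [N roof]]]]
The smallest constituent containing 'a dog reported that tiny tiny roof' is the S spanning 'a dog reported that tiny tiny roof some tiny roof'; no single node in the tree dominates exactly the given words.

No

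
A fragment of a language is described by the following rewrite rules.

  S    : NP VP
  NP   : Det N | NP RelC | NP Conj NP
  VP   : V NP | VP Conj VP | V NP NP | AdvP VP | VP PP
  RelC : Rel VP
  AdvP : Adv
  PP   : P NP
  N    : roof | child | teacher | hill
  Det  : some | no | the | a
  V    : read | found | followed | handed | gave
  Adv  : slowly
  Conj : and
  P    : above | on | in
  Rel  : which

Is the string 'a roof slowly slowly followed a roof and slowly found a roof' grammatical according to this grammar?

[S [NP [Det a] [N roof]] [VP [VP [AdvP [Adv slowly]] [VP [AdvP [Adv slowly]] [VP [V followed] [NP [Det a] [N roof]]]]] [Conj and] [VP [AdvP [Adv slowly]] [VP [V found] [NP [Det a] [N roof]]]]]]
The bracketing above is licensed at every node by one of the given productions, with S at the root.

Grammatical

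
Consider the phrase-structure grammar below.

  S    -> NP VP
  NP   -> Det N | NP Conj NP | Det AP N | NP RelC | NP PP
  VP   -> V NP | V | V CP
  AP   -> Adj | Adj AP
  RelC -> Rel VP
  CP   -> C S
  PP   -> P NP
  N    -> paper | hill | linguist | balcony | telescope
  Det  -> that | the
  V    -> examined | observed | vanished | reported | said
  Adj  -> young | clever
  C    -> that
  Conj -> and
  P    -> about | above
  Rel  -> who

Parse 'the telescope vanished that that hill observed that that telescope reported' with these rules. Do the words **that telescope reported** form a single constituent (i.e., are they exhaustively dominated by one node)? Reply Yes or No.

[S [NP [Det the] [N telescope]] [VP [V vanished] [CP [C that] [S [NP [Det that] [N hill]] [VP [V observed] [CP [C that] [S [NP [Det that] [N telescope]] [VP [V reported]]]]]]]]]
The words 'that telescope reported' are exhaustively dominated by a single S node (built by S → NP VP), so they form a constituent.

Yes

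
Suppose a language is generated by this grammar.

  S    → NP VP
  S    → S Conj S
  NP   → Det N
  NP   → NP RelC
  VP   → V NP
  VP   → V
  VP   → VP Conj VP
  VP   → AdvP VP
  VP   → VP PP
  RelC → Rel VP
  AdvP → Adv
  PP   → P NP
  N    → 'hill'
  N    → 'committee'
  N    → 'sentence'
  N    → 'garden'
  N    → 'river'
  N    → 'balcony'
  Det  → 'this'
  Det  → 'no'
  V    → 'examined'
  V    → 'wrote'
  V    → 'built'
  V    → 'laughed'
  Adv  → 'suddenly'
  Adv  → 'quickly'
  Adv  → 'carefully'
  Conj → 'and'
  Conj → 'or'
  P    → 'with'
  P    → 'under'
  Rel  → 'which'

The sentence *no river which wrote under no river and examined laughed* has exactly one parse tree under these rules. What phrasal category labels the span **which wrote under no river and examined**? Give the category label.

[S [NP [NP [Det no] [N river]] [RelC [Rel which] [VP [VP [VP [V wrote]] [PP [P under] [NP [Det no] [N river]]]] [Conj and] [VP [V examined]]]]] [VP [V laughed]]]
The span 'which wrote under no river and examined' is the RelC node built by RelC → Rel VP.

RelC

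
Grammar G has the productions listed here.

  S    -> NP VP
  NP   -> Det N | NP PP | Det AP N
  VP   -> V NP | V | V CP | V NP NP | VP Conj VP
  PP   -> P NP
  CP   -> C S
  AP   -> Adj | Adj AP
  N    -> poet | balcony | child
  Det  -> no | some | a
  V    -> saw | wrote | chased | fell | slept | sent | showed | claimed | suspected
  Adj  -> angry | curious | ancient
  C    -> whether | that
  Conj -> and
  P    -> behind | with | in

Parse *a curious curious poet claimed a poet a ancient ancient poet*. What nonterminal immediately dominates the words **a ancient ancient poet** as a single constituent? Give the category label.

NP

[S [NP [Det a] [AP [Adj curious] [AP [Adj curious]]] [N poet]] [VP [V claimed] [NP [Det a] [N poet]] [NP [Det a] [AP [Adj ancient] [AP [Adj ancient]]] [N poet]]]]
The span 'a ancient ancient poet' is the NP node built by NP → Det AP N.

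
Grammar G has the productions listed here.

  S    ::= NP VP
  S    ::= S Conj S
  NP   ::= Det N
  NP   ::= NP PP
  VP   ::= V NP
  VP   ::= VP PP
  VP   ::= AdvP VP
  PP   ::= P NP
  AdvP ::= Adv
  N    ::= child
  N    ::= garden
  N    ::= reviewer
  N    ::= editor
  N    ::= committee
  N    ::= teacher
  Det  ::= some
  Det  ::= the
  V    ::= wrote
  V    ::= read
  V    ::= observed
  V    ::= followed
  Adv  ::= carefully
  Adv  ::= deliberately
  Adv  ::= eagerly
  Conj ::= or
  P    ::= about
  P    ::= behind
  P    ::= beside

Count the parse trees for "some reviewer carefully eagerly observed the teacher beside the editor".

Two of the 4 distinct bracketings:
[S [NP [Det some] [N reviewer]] [VP [VP [AdvP [Adv carefully]] [VP [AdvP [Adv eagerly]] [VP [V observed] [NP [Det the] [N teacher]]]]] [PP [P beside] [NP [Det the] [N editor]]]]]
[S [NP [Det some] [N reviewer]] [VP [AdvP [Adv carefully]] [VP [VP [AdvP [Adv eagerly]] [VP [V observed] [NP [Det the] [N teacher]]]] [PP [P beside] [NP [Det the] [N editor]]]]]]
The trees differ in how a recursive rule is bracketed over the same span.

4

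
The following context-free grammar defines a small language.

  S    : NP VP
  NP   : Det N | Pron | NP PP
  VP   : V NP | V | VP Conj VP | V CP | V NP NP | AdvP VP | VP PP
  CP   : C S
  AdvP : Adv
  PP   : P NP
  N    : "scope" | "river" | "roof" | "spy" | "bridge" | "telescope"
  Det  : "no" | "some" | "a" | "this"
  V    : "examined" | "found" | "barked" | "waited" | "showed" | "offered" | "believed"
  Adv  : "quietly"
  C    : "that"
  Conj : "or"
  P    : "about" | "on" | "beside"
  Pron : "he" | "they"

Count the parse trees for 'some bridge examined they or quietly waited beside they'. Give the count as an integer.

Two of the 3 distinct bracketings:
[S [NP [Det some] [N bridge]] [VP [VP [V examined] [NP [Pron they]]] [Conj or] [VP [AdvP [Adv quietly]] [VP [VP [V waited]] [PP [P beside] [NP [Pron they]]]]]]]
[S [NP [Det some] [N bridge]] [VP [VP [V examined] [NP [Pron they]]] [Conj or] [VP [VP [AdvP [Adv quietly]] [VP [V waited]]] [PP [P beside] [NP [Pron they]]]]]]
The trees differ in how a recursive rule is bracketed over the same span.

3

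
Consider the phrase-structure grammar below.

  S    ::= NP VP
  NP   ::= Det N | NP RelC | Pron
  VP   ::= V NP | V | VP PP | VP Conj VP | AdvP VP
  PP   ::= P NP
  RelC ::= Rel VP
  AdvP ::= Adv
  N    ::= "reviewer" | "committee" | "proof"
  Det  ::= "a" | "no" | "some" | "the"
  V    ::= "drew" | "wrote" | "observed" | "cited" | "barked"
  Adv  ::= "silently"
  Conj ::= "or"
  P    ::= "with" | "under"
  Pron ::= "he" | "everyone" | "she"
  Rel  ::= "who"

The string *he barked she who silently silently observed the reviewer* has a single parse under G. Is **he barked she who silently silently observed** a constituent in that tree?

No

[S [NP [Pron he]] [VP [V barked] [NP [NP [Pron she]] [RelC [Rel who] [VP [AdvP [Adv silently]] [VP [AdvP [Adv silently]] [VP [V observed] [NP [Det the] [N reviewer]]]]]]]]]
The smallest constituent containing 'he barked she who silently silently observed' is the S spanning 'he barked she who silently silently observed the reviewer'; no single node in the tree dominates exactly the given words.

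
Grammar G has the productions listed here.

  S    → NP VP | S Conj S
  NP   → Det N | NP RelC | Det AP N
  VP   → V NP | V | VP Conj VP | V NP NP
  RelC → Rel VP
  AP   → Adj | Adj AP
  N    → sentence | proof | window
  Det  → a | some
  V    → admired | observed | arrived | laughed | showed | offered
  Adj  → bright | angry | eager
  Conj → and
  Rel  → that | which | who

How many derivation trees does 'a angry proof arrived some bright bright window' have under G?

[S [NP [Det a] [AP [Adj angry]] [N proof]] [VP [V arrived] [NP [Det some] [AP [Adj bright] [AP [Adj bright]]] [N window]]]]
No rule offers an alternative attachment or grouping for any span, so this is the only derivation.

1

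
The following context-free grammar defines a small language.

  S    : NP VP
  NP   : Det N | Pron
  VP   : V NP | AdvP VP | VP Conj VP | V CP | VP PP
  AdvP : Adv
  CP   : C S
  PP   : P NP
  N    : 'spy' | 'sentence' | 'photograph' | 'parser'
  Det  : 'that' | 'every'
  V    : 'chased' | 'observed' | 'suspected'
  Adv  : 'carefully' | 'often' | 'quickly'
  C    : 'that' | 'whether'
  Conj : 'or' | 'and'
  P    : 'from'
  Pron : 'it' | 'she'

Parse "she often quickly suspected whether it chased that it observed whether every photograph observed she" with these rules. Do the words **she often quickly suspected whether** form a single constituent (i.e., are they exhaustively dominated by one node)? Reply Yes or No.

No

[S [NP [Pron she]] [VP [AdvP [Adv often]] [VP [AdvP [Adv quickly]] [VP [V suspected] [CP [C whether] [S [NP [Pron it]] [VP [V chased] [CP [C that] [S [NP [Pron it]] [VP [V observed] [CP [C whether] [S [NP [Det every] [N photograph]] [VP [V observed] [NP [Pron she]]]]]]]]]]]]]]]
The smallest constituent containing 'she often quickly suspected whether' is the S spanning 'she often quickly suspected whether it chased that it observed whether every photograph observed she'; no single node in the tree dominates exactly the given words.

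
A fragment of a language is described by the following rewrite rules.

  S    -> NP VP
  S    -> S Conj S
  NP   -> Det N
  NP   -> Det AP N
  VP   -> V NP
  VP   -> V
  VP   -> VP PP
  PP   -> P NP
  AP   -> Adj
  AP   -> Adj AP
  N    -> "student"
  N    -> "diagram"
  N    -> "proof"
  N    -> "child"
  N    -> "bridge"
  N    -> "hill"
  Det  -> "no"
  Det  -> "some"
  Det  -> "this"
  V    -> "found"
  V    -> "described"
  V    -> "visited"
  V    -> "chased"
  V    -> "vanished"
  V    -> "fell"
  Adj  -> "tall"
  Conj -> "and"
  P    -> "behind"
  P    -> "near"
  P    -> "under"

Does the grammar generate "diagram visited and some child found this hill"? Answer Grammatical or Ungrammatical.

Ungrammatical

For S → NP VP, no prefix of the string parses as an NP. The alternative S rule S → S Conj S likewise has no satisfying split.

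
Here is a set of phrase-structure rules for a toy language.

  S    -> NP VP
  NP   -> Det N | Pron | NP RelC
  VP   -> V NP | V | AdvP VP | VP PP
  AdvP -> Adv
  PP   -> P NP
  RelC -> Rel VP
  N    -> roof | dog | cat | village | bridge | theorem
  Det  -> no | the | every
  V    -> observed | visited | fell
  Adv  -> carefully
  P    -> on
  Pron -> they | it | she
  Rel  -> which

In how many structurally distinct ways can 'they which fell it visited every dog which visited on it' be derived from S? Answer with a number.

The two bracketings:
[S [NP [NP [Pron they]] [RelC [Rel which] [VP [V fell] [NP [Pron it]]]]] [VP [V visited] [NP [NP [Det every] [N dog]] [RelC [Rel which] [VP [VP [V visited]] [PP [P on] [NP [Pron it]]]]]]]]
[S [NP [NP [Pron they]] [RelC [Rel which] [VP [V fell] [NP [Pron it]]]]] [VP [VP [V visited] [NP [NP [Det every] [N dog]] [RelC [Rel which] [VP [V visited]]]]] [PP [P on] [NP [Pron it]]]]]
The trees differ in how a recursive rule is bracketed over the same span.

2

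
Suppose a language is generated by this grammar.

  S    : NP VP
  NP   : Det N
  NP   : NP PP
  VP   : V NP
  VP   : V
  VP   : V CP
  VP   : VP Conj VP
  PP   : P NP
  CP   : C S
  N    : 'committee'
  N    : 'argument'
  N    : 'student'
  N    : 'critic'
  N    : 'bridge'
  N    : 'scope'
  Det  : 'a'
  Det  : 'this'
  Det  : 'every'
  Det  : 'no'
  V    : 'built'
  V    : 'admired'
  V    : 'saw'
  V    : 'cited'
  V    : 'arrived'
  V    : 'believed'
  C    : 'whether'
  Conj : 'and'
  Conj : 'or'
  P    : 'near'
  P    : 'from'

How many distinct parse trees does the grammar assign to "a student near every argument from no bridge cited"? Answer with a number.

2

The two bracketings:
[S [NP [NP [Det a] [N student]] [PP [P near] [NP [NP [Det every] [N argument]] [PP [P from] [NP [Det no] [N bridge]]]]]] [VP [V cited]]]
[S [NP [NP [NP [Det a] [N student]] [PP [P near] [NP [Det every] [N argument]]]] [PP [P from] [NP [Det no] [N bridge]]]] [VP [V cited]]]
The trees differ in how a recursive rule is bracketed over the same span.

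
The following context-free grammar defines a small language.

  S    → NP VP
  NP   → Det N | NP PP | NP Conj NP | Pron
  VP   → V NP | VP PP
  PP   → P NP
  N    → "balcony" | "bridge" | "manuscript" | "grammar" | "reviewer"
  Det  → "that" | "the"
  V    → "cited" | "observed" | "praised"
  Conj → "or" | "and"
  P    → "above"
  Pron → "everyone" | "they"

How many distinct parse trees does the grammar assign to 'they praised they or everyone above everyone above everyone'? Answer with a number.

9

Two of the 9 distinct bracketings:
[S [NP [Pron they]] [VP [V praised] [NP [NP [NP [Pron they]] [Conj or] [NP [Pron everyone]]] [PP [P above] [NP [NP [Pron everyone]] [PP [P above] [NP [Pron everyone]]]]]]]]
[S [NP [Pron they]] [VP [V praised] [NP [NP [NP [NP [Pron they]] [Conj or] [NP [Pron everyone]]] [PP [P above] [NP [Pron everyone]]]] [PP [P above] [NP [Pron everyone]]]]]]
The trees differ in how a recursive rule is bracketed over the same span.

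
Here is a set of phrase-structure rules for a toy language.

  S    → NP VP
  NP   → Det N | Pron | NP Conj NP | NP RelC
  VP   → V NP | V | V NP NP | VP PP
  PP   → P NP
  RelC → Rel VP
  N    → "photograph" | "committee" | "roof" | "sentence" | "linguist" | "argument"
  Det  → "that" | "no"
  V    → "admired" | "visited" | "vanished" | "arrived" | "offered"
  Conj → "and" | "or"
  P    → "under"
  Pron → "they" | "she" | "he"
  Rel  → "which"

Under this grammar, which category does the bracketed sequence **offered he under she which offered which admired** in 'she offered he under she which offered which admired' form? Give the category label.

VP

[S [NP [Pron she]] [VP [VP [V offered] [NP [Pron he]]] [PP [P under] [NP [NP [NP [Pron she]] [RelC [Rel which] [VP [V offered]]]] [RelC [Rel which] [VP [V admired]]]]]]]
The span 'offered he under she which offered which admired' is the VP node built by VP → VP PP.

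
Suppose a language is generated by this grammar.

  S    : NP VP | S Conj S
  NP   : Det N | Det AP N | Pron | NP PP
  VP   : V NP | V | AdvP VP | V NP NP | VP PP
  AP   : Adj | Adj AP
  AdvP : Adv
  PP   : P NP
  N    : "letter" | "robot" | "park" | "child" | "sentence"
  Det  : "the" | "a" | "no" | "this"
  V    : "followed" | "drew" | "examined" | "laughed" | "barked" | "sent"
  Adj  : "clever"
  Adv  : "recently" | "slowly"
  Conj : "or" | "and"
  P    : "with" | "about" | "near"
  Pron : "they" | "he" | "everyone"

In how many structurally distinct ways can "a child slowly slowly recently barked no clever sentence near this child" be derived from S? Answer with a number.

Two of the 5 distinct bracketings:
[S [NP [Det a] [N child]] [VP [AdvP [Adv slowly]] [VP [AdvP [Adv slowly]] [VP [AdvP [Adv recently]] [VP [V barked] [NP [NP [Det no] [AP [Adj clever]] [N sentence]] [PP [P near] [NP [Det this] [N child]]]]]]]]]
[S [NP [Det a] [N child]] [VP [AdvP [Adv slowly]] [VP [AdvP [Adv slowly]] [VP [AdvP [Adv recently]] [VP [VP [V barked] [NP [Det no] [AP [Adj clever]] [N sentence]]] [PP [P near] [NP [Det this] [N child]]]]]]]]
The difference turns on whether NP → NP PP is used at the relevant span, versus an alternative expansion of NP.

5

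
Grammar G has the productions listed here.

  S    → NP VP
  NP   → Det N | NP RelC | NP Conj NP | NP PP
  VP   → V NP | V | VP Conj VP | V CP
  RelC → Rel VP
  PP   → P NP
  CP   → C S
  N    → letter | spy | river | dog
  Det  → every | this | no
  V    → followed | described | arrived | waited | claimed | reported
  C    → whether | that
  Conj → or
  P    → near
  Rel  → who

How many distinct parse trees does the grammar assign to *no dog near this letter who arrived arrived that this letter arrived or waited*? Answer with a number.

4

Two of the 4 distinct bracketings:
[S [NP [NP [NP [Det no] [N dog]] [PP [P near] [NP [Det this] [N letter]]]] [RelC [Rel who] [VP [V arrived]]]] [VP [VP [V arrived] [CP [C that] [S [NP [Det this] [N letter]] [VP [V arrived]]]]] [Conj or] [VP [V waited]]]]
[S [NP [NP [NP [Det no] [N dog]] [PP [P near] [NP [Det this] [N letter]]]] [RelC [Rel who] [VP [V arrived]]]] [VP [V arrived] [CP [C that] [S [NP [Det this] [N letter]] [VP [VP [V arrived]] [Conj or] [VP [V waited]]]]]]]
The trees differ in how a recursive rule is bracketed over the same span.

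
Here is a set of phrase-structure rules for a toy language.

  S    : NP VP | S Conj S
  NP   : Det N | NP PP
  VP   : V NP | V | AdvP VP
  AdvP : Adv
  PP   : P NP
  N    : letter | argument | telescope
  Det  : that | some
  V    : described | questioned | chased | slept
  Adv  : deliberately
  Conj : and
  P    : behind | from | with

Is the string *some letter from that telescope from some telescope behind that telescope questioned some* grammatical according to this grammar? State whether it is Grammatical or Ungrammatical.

Ungrammatical

For S → NP VP, every NP-prefix leaves a non-VP remainder: after 'some letter' the remainder is not a VP; after 'some letter from that telescope' the remainder is not a VP; after 'some letter from that telescope from some telescope' the remainder is not a VP (and 1 more). The alternative S rule S → S Conj S likewise has no satisfying split.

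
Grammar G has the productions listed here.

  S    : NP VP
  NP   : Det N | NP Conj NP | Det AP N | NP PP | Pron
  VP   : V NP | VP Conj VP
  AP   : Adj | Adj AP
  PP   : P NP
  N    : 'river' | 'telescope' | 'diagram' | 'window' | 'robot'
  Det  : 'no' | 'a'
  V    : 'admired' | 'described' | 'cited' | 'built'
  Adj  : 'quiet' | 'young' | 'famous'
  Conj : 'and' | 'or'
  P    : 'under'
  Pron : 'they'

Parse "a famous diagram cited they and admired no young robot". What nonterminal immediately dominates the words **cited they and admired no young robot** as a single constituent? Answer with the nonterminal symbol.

[S [NP [Det a] [AP [Adj famous]] [N diagram]] [VP [VP [V cited] [NP [Pron they]]] [Conj and] [VP [V admired] [NP [Det no] [AP [Adj young]] [N robot]]]]]
The span 'cited they and admired no young robot' is the VP node built by VP → VP Conj VP.

VP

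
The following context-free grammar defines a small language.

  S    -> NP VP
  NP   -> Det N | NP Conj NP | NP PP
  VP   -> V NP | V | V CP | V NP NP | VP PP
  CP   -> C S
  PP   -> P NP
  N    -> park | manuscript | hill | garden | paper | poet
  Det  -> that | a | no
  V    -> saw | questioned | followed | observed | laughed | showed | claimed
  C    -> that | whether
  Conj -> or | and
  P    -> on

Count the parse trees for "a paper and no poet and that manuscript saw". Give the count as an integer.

2

The two bracketings:
[S [NP [NP [Det a] [N paper]] [Conj and] [NP [NP [Det no] [N poet]] [Conj and] [NP [Det that] [N manuscript]]]] [VP [V saw]]]
[S [NP [NP [NP [Det a] [N paper]] [Conj and] [NP [Det no] [N poet]]] [Conj and] [NP [Det that] [N manuscript]]] [VP [V saw]]]
The trees differ in how a recursive rule is bracketed over the same span.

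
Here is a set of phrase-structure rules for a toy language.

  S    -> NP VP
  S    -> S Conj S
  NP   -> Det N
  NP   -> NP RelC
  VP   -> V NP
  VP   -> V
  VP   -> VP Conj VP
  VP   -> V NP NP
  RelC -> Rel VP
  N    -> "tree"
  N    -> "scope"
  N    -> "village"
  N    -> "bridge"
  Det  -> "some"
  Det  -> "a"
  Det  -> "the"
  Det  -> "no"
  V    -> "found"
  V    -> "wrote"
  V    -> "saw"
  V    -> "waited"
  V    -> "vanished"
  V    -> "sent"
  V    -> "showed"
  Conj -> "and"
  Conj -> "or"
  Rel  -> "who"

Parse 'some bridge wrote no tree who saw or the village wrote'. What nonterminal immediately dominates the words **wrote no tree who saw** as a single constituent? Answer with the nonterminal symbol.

[S [S [NP [Det some] [N bridge]] [VP [V wrote] [NP [NP [Det no] [N tree]] [RelC [Rel who] [VP [V saw]]]]]] [Conj or] [S [NP [Det the] [N village]] [VP [V wrote]]]]
The span 'wrote no tree who saw' is the VP node built by VP → V NP.

VP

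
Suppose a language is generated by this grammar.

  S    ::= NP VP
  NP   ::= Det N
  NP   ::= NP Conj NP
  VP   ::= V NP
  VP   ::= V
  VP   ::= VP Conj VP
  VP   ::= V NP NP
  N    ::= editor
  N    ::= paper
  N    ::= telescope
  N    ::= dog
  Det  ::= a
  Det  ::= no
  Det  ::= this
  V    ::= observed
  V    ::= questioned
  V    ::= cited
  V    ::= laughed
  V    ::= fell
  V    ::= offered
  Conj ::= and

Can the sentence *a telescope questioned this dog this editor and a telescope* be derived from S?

Grammatical

S
  NP
    Det: a
    N: telescope
  VP
    V: questioned
    NP
      Det: this
      N: dog
    NP
      NP
        Det: this
        N: editor
      Conj: and
      NP
        Det: a
        N: telescope
Each bracket corresponds to one application of a listed rule, so the string is derivable from S.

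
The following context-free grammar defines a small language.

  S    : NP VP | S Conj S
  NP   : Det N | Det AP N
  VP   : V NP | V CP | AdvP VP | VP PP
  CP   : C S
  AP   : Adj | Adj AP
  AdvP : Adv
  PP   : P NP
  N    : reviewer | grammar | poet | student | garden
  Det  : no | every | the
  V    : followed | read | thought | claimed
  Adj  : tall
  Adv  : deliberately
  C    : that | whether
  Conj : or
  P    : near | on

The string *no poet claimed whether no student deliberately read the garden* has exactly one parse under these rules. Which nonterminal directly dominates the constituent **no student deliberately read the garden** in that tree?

CP

[S [NP [Det no] [N poet]] [VP [V claimed] [CP [C whether] [S [NP [Det no] [N student]] [VP [AdvP [Adv deliberately]] [VP [V read] [NP [Det the] [N garden]]]]]]]]
The span 'no student deliberately read the garden' is the S node built by S → NP VP.
Its mother is the CP built by CP → C S.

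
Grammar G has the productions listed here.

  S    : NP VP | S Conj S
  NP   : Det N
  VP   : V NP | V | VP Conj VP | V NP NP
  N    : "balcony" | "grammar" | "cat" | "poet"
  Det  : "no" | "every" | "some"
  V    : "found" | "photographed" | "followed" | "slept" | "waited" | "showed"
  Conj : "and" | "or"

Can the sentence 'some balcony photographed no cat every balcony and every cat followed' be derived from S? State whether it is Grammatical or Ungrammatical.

[S [S [NP [Det some] [N balcony]] [VP [V photographed] [NP [Det no] [N cat]] [NP [Det every] [N balcony]]]] [Conj and] [S [NP [Det every] [N cat]] [VP [V followed]]]]
The bracketing above is licensed at every node by one of the given productions, with S at the root.

Grammatical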